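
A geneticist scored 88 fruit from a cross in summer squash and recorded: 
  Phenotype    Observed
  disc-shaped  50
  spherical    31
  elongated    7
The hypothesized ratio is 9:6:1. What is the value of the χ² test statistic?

0.535

Under the 9:6:1 hypothesis (Σ ratio = 16, N = 88):
  disc-shaped: 88 × 9/16 = 49.5
  spherical: 88 × 6/16 = 33
  elongated: 88 × 1/16 = 5.5
χ² = Σ (O − E)² / E
  disc-shaped: (50 − 49.5)² / 49.5 = 0.0051
  spherical: (31 − 33)² / 33 = 0.1212
  elongated: (7 − 5.5)² / 5.5 = 0.4091
χ² = 0.0051 + 0.1212 + 0.4091 = 0.5354 ≈ 0.535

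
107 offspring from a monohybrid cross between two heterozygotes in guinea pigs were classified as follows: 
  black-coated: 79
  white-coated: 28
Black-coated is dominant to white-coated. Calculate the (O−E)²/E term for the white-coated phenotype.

For a monohybrid cross between heterozygotes with complete dominance, the expected phenotypic ratio is 3:1.
Total ratio parts = 4. Expected numbers out of 107:
  black-coated: 107 × 3/4 = 80.25
  white-coated: 107 × 1/4 = 26.75
Contribution of white-coated: (28 − 26.75)² / 26.75 = 0.0584

0.058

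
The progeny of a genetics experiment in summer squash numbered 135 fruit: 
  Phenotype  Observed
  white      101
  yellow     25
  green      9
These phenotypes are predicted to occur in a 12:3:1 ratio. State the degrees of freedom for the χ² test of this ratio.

2

A goodness-of-fit test with 3 phenotype classes has df = 3 − 1 = 2.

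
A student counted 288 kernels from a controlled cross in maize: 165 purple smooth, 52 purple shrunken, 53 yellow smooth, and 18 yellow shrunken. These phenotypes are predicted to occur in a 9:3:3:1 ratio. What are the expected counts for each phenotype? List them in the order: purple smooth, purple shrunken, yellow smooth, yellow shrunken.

162, 54, 54, 18

Expected counts for N = 288 under a 9:3:3:1 ratio (total parts = 16):
  purple smooth: 288 × 9/16 = 162
  purple shrunken: 288 × 3/16 = 54
  yellow smooth: 288 × 3/16 = 54
  yellow shrunken: 288 × 1/16 = 18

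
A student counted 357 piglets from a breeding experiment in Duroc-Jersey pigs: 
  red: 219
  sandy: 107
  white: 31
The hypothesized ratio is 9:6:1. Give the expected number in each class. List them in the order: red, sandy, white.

Expected counts for N = 357 under a 9:6:1 ratio (total parts = 16):
  red: 357 × 9/16 = 200.8125
  sandy: 357 × 6/16 = 133.875
  white: 357 × 1/16 = 22.3125

200.8125, 133.875, 22.3125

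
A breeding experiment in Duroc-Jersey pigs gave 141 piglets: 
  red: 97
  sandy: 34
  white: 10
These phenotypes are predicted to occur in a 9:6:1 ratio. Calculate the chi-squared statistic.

Total ratio parts = 16. Expected numbers out of 141:
  red: 141 × 9/16 = 79.3125
  sandy: 141 × 6/16 = 52.875
  white: 141 × 1/16 = 8.8125
χ² = Σ (O − E)² / E
  red: (97 − 79.3125)² / 79.3125 = 3.9445
  sandy: (34 − 52.875)² / 52.875 = 6.7379
  white: (10 − 8.8125)² / 8.8125 = 0.1600
χ² = 3.9445 + 6.7379 + 0.1600 = 10.8424 ≈ 10.842

10.842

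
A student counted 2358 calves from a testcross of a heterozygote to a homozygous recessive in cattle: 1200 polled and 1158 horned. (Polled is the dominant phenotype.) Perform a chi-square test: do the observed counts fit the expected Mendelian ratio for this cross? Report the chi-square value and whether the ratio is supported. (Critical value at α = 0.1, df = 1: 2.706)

0.748; consistent

A testcross of a heterozygote (Aa × aa) gives a 1:1 phenotypic ratio.
Total ratio parts = 2. Expected numbers out of 2358:
  polled: 2358 × 1/2 = 1179
  horned: 2358 × 1/2 = 1179
χ² = Σ (O − E)² / E
  polled: (1200 − 1179)² / 1179 = 0.3740
  horned: (1158 − 1179)² / 1179 = 0.3740
χ² = 0.3740 + 0.3740 = 0.748
Degrees of freedom = 2 − 1 = 1; critical value at α = 0.1 is 2.706.
Since 0.748 < 2.706, we fail to reject the null hypothesis — the data are consistent with the 1:1 ratio.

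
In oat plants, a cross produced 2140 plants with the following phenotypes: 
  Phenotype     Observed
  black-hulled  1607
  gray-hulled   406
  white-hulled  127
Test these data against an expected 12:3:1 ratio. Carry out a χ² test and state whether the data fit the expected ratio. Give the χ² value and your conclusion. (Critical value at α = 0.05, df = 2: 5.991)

Under the 12:3:1 hypothesis (Σ ratio = 16, N = 2140):
  black-hulled: 2140 × 12/16 = 1605
  gray-hulled: 2140 × 3/16 = 401.25
  white-hulled: 2140 × 1/16 = 133.75
χ² = Σ (O − E)² / E
  black-hulled: (1607 − 1605)² / 1605 = 0.0025
  gray-hulled: (406 − 401.25)² / 401.25 = 0.0562
  white-hulled: (127 − 133.75)² / 133.75 = 0.3407
χ² = 0.0025 + 0.0562 + 0.3407 = 0.3994 ≈ 0.399
Degrees of freedom = 3 − 1 = 2; critical value at α = 0.05 is 5.991.
Since 0.399 < 5.991, we fail to reject the null hypothesis — the data are consistent with the 12:3:1 ratio.

0.399; consistent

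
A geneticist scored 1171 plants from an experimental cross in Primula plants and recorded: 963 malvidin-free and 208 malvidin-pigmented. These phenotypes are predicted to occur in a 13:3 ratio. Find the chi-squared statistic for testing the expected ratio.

0.749

Expected counts for N = 1171 under a 13:3 ratio (total parts = 16):
  malvidin-free: 1171 × 13/16 = 951.4375
  malvidin-pigmented: 1171 × 3/16 = 219.5625
χ² = Σ (O − E)² / E
  malvidin-free: (963 − 951.4375)² / 951.4375 = 0.1405
  malvidin-pigmented: (208 − 219.5625)² / 219.5625 = 0.6089
χ² = 0.1405 + 0.6089 = 0.7494 ≈ 0.749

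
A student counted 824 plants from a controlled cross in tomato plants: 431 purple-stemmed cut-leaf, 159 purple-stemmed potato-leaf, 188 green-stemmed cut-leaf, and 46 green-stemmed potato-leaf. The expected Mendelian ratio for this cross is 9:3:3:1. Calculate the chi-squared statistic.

Expected counts for N = 824 under a 9:3:3:1 ratio (total parts = 16):
  purple-stemmed cut-leaf: 824 × 9/16 = 463.5
  purple-stemmed potato-leaf: 824 × 3/16 = 154.5
  green-stemmed cut-leaf: 824 × 3/16 = 154.5
  green-stemmed potato-leaf: 824 × 1/16 = 51.5
χ² = Σ (O − E)² / E
  purple-stemmed cut-leaf: (431 − 463.5)² / 463.5 = 2.2789
  purple-stemmed potato-leaf: (159 − 154.5)² / 154.5 = 0.1311
  green-stemmed cut-leaf: (188 − 154.5)² / 154.5 = 7.2638
  green-stemmed potato-leaf: (46 − 51.5)² / 51.5 = 0.5874
χ² = 2.2789 + 0.1311 + 7.2638 + 0.5874 = 10.2612 ≈ 10.261

10.261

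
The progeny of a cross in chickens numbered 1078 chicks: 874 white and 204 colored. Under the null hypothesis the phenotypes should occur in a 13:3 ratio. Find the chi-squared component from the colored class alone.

0.017

Total ratio parts = 16. Expected numbers out of 1078:
  white: 1078 × 13/16 = 875.875
  colored: 1078 × 3/16 = 202.125
Contribution of colored: (204 − 202.125)² / 202.125 = 0.0174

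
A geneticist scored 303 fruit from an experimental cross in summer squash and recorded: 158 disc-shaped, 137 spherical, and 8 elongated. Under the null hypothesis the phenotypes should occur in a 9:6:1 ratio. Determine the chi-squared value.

Total ratio parts = 16. Expected numbers out of 303:
  disc-shaped: 303 × 9/16 = 170.4375
  spherical: 303 × 6/16 = 113.625
  elongated: 303 × 1/16 = 18.9375
χ² = Σ (O − E)² / E
  disc-shaped: (158 − 170.4375)² / 170.4375 = 0.9076
  spherical: (137 − 113.625)² / 113.625 = 4.8087
  elongated: (8 − 18.9375)² / 18.9375 = 6.3170
χ² = 0.9076 + 4.8087 + 6.3170 = 12.0333 ≈ 12.033

12.033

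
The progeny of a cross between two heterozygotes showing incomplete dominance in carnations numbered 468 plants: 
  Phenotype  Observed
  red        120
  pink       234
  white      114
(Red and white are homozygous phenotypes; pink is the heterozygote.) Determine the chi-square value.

0.154

With incomplete dominance, a heterozygote × heterozygote cross gives a 1:2:1 phenotypic ratio.
Total ratio parts = 4. Expected numbers out of 468:
  red: 468 × 1/4 = 117
  pink: 468 × 2/4 = 234
  white: 468 × 1/4 = 117
χ² = Σ (O − E)² / E
  red: (120 − 117)² / 117 = 0.0769
  pink: (234 − 234)² / 234 = 0.0000
  white: (114 − 117)² / 117 = 0.0769
χ² = 0.0769 + 0.0000 + 0.0769 = 0.1538 ≈ 0.154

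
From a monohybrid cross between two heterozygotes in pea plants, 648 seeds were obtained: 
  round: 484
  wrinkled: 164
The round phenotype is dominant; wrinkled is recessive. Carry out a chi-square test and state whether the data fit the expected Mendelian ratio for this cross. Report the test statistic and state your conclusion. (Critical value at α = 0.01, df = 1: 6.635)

0.033; consistent

For a monohybrid cross between heterozygotes with complete dominance, the expected phenotypic ratio is 3:1.
Total ratio parts = 4. Expected numbers out of 648:
  round: 648 × 3/4 = 486
  wrinkled: 648 × 1/4 = 162
χ² = Σ (O − E)² / E
  round: (484 − 486)² / 486 = 0.0082
  wrinkled: (164 − 162)² / 162 = 0.0247
χ² = 0.0082 + 0.0247 = 0.0329 ≈ 0.033
Degrees of freedom = 2 − 1 = 1; critical value at α = 0.01 is 6.635.
Since 0.033 < 6.635, we fail to reject the null hypothesis — the data are consistent with the 3:1 ratio.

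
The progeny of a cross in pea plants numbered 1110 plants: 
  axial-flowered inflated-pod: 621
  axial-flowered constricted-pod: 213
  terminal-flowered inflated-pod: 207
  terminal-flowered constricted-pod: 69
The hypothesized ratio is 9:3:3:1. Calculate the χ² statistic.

0.141

Expected counts for N = 1110 under a 9:3:3:1 ratio (total parts = 16):
  axial-flowered inflated-pod: 1110 × 9/16 = 624.375
  axial-flowered constricted-pod: 1110 × 3/16 = 208.125
  terminal-flowered inflated-pod: 1110 × 3/16 = 208.125
  terminal-flowered constricted-pod: 1110 × 1/16 = 69.375
χ² = Σ (O − E)² / E
  axial-flowered inflated-pod: (621 − 624.375)² / 624.375 = 0.0182
  axial-flowered constricted-pod: (213 − 208.125)² / 208.125 = 0.1142
  terminal-flowered inflated-pod: (207 − 208.125)² / 208.125 = 0.0061
  terminal-flowered constricted-pod: (69 − 69.375)² / 69.375 = 0.0020
χ² = 0.0182 + 0.1142 + 0.0061 + 0.0020 = 0.1405 ≈ 0.141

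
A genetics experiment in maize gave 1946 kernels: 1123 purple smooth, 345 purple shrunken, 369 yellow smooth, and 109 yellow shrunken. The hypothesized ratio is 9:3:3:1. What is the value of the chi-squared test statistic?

3.175

Under the 9:3:3:1 hypothesis (Σ ratio = 16, N = 1946):
  purple smooth: 1946 × 9/16 = 1094.625
  purple shrunken: 1946 × 3/16 = 364.875
  yellow smooth: 1946 × 3/16 = 364.875
  yellow shrunken: 1946 × 1/16 = 121.625
χ² = Σ (O − E)² / E
  purple smooth: (1123 − 1094.625)² / 1094.625 = 0.7355
  purple shrunken: (345 − 364.875)² / 364.875 = 1.0826
  yellow smooth: (369 − 364.875)² / 364.875 = 0.0466
  yellow shrunken: (109 − 121.625)² / 121.625 = 1.3105
χ² = 0.7355 + 1.0826 + 0.0466 + 1.3105 = 3.1752 ≈ 3.175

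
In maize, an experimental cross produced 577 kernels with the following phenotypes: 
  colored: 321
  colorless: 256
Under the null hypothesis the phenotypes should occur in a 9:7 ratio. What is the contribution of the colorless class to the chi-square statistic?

0.050

Expected counts for N = 577 under a 9:7 ratio (total parts = 16):
  colored: 577 × 9/16 = 324.5625
  colorless: 577 × 7/16 = 252.4375
Contribution of colorless: (256 − 252.4375)² / 252.4375 = 0.0503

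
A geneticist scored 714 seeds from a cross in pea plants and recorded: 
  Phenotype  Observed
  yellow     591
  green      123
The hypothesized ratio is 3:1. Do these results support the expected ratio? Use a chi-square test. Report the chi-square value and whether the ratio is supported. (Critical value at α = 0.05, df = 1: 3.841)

23.008; not consistent

Under the 3:1 hypothesis (Σ ratio = 4, N = 714):
  yellow: 714 × 3/4 = 535.5
  green: 714 × 1/4 = 178.5
χ² = Σ (O − E)² / E
  yellow: (591 − 535.5)² / 535.5 = 5.7521
  green: (123 − 178.5)² / 178.5 = 17.2563
χ² = 5.7521 + 17.2563 = 23.0084 ≈ 23.008
Degrees of freedom = 2 − 1 = 1; critical value at α = 0.05 is 3.841.
Since 23.008 > 3.841, we reject the null hypothesis — the data do not fit the 3:1 ratio.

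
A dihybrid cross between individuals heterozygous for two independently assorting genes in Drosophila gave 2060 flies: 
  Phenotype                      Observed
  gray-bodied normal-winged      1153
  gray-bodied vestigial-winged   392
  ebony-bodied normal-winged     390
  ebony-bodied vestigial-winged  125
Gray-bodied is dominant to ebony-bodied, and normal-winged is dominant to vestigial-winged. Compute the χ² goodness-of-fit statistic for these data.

A dihybrid F₂ with independent assortment and complete dominance at both loci gives a 9:3:3:1 phenotypic ratio.
Expected counts for N = 2060 under a 9:3:3:1 ratio (total parts = 16):
  gray-bodied normal-winged: 2060 × 9/16 = 1158.75
  gray-bodied vestigial-winged: 2060 × 3/16 = 386.25
  ebony-bodied normal-winged: 2060 × 3/16 = 386.25
  ebony-bodied vestigial-winged: 2060 × 1/16 = 128.75
χ² = Σ (O − E)² / E
  gray-bodied normal-winged: (1153 − 1158.75)² / 1158.75 = 0.0285
  gray-bodied vestigial-winged: (392 − 386.25)² / 386.25 = 0.0856
  ebony-bodied normal-winged: (390 − 386.25)² / 386.25 = 0.0364
  ebony-bodied vestigial-winged: (125 − 128.75)² / 128.75 = 0.1092
χ² = 0.0285 + 0.0856 + 0.0364 + 0.1092 = 0.2597 ≈ 0.260

0.260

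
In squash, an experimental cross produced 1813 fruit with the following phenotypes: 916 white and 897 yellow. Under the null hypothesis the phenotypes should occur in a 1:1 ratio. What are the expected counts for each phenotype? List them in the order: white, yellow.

906.5, 906.5

Under the 1:1 hypothesis (Σ ratio = 2, N = 1813):
  white: 1813 × 1/2 = 906.5
  yellow: 1813 × 1/2 = 906.5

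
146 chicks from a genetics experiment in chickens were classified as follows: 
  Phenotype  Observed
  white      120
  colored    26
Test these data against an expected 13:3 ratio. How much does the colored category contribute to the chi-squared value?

Total ratio parts = 16. Expected numbers out of 146:
  white: 146 × 13/16 = 118.625
  colored: 146 × 3/16 = 27.375
Contribution of colored: (26 − 27.375)² / 27.375 = 0.0691

0.069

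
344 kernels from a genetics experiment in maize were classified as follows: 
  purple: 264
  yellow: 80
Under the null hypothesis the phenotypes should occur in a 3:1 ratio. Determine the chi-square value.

0.558

Expected counts for N = 344 under a 3:1 ratio (total parts = 4):
  purple: 344 × 3/4 = 258
  yellow: 344 × 1/4 = 86
χ² = Σ (O − E)² / E
  purple: (264 − 258)² / 258 = 0.1395
  yellow: (80 − 86)² / 86 = 0.4186
χ² = 0.1395 + 0.4186 = 0.5581 ≈ 0.558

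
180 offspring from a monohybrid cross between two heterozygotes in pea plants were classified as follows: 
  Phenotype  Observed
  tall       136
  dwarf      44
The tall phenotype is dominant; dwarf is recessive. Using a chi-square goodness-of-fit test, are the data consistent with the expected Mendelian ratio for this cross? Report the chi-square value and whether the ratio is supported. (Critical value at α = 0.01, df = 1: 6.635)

For a monohybrid cross between heterozygotes with complete dominance, the expected phenotypic ratio is 3:1.
Under the 3:1 hypothesis (Σ ratio = 4, N = 180):
  tall: 180 × 3/4 = 135
  dwarf: 180 × 1/4 = 45
χ² = Σ (O − E)² / E
  tall: (136 − 135)² / 135 = 0.0074
  dwarf: (44 − 45)² / 45 = 0.0222
χ² = 0.0074 + 0.0222 = 0.0296 ≈ 0.030
Degrees of freedom = 2 − 1 = 1; critical value at α = 0.01 is 6.635.
Since 0.030 < 6.635, we fail to reject the null hypothesis — the data are consistent with the 3:1 ratio.

0.030; consistent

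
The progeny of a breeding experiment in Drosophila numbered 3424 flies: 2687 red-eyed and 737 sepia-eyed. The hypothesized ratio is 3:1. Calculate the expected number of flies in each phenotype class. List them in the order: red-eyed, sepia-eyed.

Expected counts for N = 3424 under a 3:1 ratio (total parts = 4):
  red-eyed: 3424 × 3/4 = 2568
  sepia-eyed: 3424 × 1/4 = 856

2568, 856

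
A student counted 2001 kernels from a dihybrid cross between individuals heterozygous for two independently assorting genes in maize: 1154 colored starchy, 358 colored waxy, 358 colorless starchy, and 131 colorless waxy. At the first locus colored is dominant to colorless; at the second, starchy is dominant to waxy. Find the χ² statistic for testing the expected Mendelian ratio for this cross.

2.575

A dihybrid F₂ with independent assortment and complete dominance at both loci gives a 9:3:3:1 phenotypic ratio.
The 9:3:3:1 ratio has 16 parts, so with N = 2001 the expected counts are:
  colored starchy: 2001 × 9/16 = 1125.5625
  colored waxy: 2001 × 3/16 = 375.1875
  colorless starchy: 2001 × 3/16 = 375.1875
  colorless waxy: 2001 × 1/16 = 125.0625
χ² = Σ (O − E)² / E
  colored starchy: (1154 − 1125.5625)² / 1125.5625 = 0.7185
  colored waxy: (358 − 375.1875)² / 375.1875 = 0.7874
  colorless starchy: (358 − 375.1875)² / 375.1875 = 0.7874
  colorless waxy: (131 − 125.0625)² / 125.0625 = 0.2819
χ² = 0.7185 + 0.7874 + 0.7874 + 0.2819 = 2.5752 ≈ 2.575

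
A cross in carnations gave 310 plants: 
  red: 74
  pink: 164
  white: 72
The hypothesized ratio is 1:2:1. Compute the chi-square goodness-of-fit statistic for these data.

1.071

Under the 1:2:1 hypothesis (Σ ratio = 4, N = 310):
  red: 310 × 1/4 = 77.5
  pink: 310 × 2/4 = 155
  white: 310 × 1/4 = 77.5
χ² = Σ (O − E)² / E
  red: (74 − 77.5)² / 77.5 = 0.1581
  pink: (164 − 155)² / 155 = 0.5226
  white: (72 − 77.5)² / 77.5 = 0.3903
χ² = 0.1581 + 0.5226 + 0.3903 = 1.071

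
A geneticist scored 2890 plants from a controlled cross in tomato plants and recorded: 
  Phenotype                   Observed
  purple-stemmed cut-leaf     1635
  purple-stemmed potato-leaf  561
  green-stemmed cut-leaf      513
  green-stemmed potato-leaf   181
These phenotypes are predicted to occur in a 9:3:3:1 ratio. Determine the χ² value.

Under the 9:3:3:1 hypothesis (Σ ratio = 16, N = 2890):
  purple-stemmed cut-leaf: 2890 × 9/16 = 1625.625
  purple-stemmed potato-leaf: 2890 × 3/16 = 541.875
  green-stemmed cut-leaf: 2890 × 3/16 = 541.875
  green-stemmed potato-leaf: 2890 × 1/16 = 180.625
χ² = Σ (O − E)² / E
  purple-stemmed cut-leaf: (1635 − 1625.625)² / 1625.625 = 0.0541
  purple-stemmed potato-leaf: (561 − 541.875)² / 541.875 = 0.6750
  green-stemmed cut-leaf: (513 − 541.875)² / 541.875 = 1.5387
  green-stemmed potato-leaf: (181 − 180.625)² / 180.625 = 0.0008
χ² = 0.0541 + 0.6750 + 1.5387 + 0.0008 = 2.2686 ≈ 2.269

2.269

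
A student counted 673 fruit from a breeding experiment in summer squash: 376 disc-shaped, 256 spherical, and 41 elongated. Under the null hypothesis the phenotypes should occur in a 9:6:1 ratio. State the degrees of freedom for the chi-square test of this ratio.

A goodness-of-fit test with 3 phenotype classes has df = 3 − 1 = 2.

2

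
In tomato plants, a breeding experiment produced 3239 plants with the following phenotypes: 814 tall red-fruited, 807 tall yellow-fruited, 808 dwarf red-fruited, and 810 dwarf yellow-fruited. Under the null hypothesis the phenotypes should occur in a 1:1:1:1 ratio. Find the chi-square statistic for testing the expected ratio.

0.036

The 1:1:1:1 ratio has 4 parts, so with N = 3239 the expected counts are:
  tall red-fruited: 3239 × 1/4 = 809.75
  tall yellow-fruited: 3239 × 1/4 = 809.75
  dwarf red-fruited: 3239 × 1/4 = 809.75
  dwarf yellow-fruited: 3239 × 1/4 = 809.75
χ² = Σ (O − E)² / E
  tall red-fruited: (814 − 809.75)² / 809.75 = 0.0223
  tall yellow-fruited: (807 − 809.75)² / 809.75 = 0.0093
  dwarf red-fruited: (808 − 809.75)² / 809.75 = 0.0038
  dwarf yellow-fruited: (810 − 809.75)² / 809.75 = 0.0001
χ² = 0.0223 + 0.0093 + 0.0038 + 0.0001 = 0.0355 ≈ 0.036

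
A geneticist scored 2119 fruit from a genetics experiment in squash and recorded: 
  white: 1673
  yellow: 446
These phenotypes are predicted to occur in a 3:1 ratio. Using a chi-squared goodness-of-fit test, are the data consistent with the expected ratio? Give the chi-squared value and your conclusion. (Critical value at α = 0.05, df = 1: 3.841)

17.654; not consistent

Expected counts for N = 2119 under a 3:1 ratio (total parts = 4):
  white: 2119 × 3/4 = 1589.25
  yellow: 2119 × 1/4 = 529.75
χ² = Σ (O − E)² / E
  white: (1673 − 1589.25)² / 1589.25 = 4.4134
  yellow: (446 − 529.75)² / 529.75 = 13.2403
χ² = 4.4134 + 13.2403 = 17.6537 ≈ 17.654
Degrees of freedom = 2 − 1 = 1; critical value at α = 0.05 is 3.841.
Since 17.654 > 3.841, we reject the null hypothesis — the data do not fit the 3:1 ratio.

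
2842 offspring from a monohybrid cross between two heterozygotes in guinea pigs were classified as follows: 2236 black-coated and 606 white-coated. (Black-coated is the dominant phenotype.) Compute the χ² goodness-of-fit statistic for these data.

20.493

For a monohybrid cross between heterozygotes with complete dominance, the expected phenotypic ratio is 3:1.
Expected counts for N = 2842 under a 3:1 ratio (total parts = 4):
  black-coated: 2842 × 3/4 = 2131.5
  white-coated: 2842 × 1/4 = 710.5
χ² = Σ (O − E)² / E
  black-coated: (2236 − 2131.5)² / 2131.5 = 5.1233
  white-coated: (606 − 710.5)² / 710.5 = 15.3698
χ² = 5.1233 + 15.3698 = 20.4931 ≈ 20.493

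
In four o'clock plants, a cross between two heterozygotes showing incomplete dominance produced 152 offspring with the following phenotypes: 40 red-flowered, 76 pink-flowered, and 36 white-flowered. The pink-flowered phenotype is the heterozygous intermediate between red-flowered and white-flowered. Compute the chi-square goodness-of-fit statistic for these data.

With incomplete dominance, a heterozygote × heterozygote cross gives a 1:2:1 phenotypic ratio.
Expected counts for N = 152 under a 1:2:1 ratio (total parts = 4):
  red-flowered: 152 × 1/4 = 38
  pink-flowered: 152 × 2/4 = 76
  white-flowered: 152 × 1/4 = 38
χ² = Σ (O − E)² / E
  red-flowered: (40 − 38)² / 38 = 0.1053
  pink-flowered: (76 − 76)² / 76 = 0.0000
  white-flowered: (36 − 38)² / 38 = 0.1053
χ² = 0.1053 + 0.0000 + 0.1053 = 0.2106 ≈ 0.211

0.211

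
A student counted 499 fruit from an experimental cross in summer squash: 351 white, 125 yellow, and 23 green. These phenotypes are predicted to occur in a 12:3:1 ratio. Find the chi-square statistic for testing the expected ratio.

14.157

Under the 12:3:1 hypothesis (Σ ratio = 16, N = 499):
  white: 499 × 12/16 = 374.25
  yellow: 499 × 3/16 = 93.5625
  green: 499 × 1/16 = 31.1875
χ² = Σ (O − E)² / E
  white: (351 − 374.25)² / 374.25 = 1.4444
  yellow: (125 − 93.5625)² / 93.5625 = 10.5632
  green: (23 − 31.1875)² / 31.1875 = 2.1494
χ² = 1.4444 + 10.5632 + 2.1494 = 14.157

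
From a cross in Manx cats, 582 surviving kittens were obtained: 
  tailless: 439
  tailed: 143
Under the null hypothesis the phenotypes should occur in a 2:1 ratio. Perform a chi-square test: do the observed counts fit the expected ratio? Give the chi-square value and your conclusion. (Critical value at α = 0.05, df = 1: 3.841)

Total ratio parts = 3. Expected numbers out of 582:
  tailless: 582 × 2/3 = 388
  tailed: 582 × 1/3 = 194
χ² = Σ (O − E)² / E
  tailless: (439 − 388)² / 388 = 6.7036
  tailed: (143 − 194)² / 194 = 13.4072
χ² = 6.7036 + 13.4072 = 20.1108 ≈ 20.111
Degrees of freedom = 2 − 1 = 1; critical value at α = 0.05 is 3.841.
Since 20.111 > 3.841, we reject the null hypothesis — the data do not fit the 2:1 ratio.

20.111; not consistent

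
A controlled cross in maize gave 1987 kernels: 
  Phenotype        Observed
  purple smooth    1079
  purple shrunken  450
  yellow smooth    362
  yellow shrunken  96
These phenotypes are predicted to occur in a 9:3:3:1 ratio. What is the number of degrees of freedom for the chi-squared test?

3

A goodness-of-fit test with 4 phenotype classes has df = 4 − 1 = 3.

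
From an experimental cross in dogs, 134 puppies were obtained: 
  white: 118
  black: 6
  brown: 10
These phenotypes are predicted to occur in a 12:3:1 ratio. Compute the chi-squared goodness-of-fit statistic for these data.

17.920

Under the 12:3:1 hypothesis (Σ ratio = 16, N = 134):
  white: 134 × 12/16 = 100.5
  black: 134 × 3/16 = 25.125
  brown: 134 × 1/16 = 8.375
χ² = Σ (O − E)² / E
  white: (118 − 100.5)² / 100.5 = 3.0473
  black: (6 − 25.125)² / 25.125 = 14.5578
  brown: (10 − 8.375)² / 8.375 = 0.3153
χ² = 3.0473 + 14.5578 + 0.3153 = 17.9204 ≈ 17.920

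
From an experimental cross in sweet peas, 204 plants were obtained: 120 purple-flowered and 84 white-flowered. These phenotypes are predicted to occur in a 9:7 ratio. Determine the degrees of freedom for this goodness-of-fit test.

1

A goodness-of-fit test with 2 phenotype classes has df = 2 − 1 = 1.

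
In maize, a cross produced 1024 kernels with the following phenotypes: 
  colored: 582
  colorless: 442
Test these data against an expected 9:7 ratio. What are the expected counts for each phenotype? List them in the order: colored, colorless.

Expected counts for N = 1024 under a 9:7 ratio (total parts = 16):
  colored: 1024 × 9/16 = 576
  colorless: 1024 × 7/16 = 448

576, 448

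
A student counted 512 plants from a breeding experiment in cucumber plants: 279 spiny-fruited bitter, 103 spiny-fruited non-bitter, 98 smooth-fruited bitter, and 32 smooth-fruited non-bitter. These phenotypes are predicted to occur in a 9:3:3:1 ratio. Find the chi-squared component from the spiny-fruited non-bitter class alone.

0.510

Expected counts for N = 512 under a 9:3:3:1 ratio (total parts = 16):
  spiny-fruited bitter: 512 × 9/16 = 288
  spiny-fruited non-bitter: 512 × 3/16 = 96
  smooth-fruited bitter: 512 × 3/16 = 96
  smooth-fruited non-bitter: 512 × 1/16 = 32
Contribution of spiny-fruited non-bitter: (103 − 96)² / 96 = 0.5104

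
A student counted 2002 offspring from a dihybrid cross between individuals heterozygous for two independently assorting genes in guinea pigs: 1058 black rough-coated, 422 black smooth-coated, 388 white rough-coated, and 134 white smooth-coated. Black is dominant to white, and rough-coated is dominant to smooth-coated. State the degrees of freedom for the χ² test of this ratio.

3

A dihybrid F₂ with independent assortment and complete dominance at both loci gives a 9:3:3:1 phenotypic ratio.
A goodness-of-fit test with 4 phenotype classes has df = 4 − 1 = 3.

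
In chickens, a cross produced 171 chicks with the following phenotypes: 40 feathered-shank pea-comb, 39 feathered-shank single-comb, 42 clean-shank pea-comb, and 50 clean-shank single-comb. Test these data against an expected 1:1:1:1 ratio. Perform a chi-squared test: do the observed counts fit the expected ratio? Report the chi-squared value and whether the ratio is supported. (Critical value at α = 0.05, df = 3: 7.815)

1.749; consistent

Expected counts for N = 171 under a 1:1:1:1 ratio (total parts = 4):
  feathered-shank pea-comb: 171 × 1/4 = 42.75
  feathered-shank single-comb: 171 × 1/4 = 42.75
  clean-shank pea-comb: 171 × 1/4 = 42.75
  clean-shank single-comb: 171 × 1/4 = 42.75
χ² = Σ (O − E)² / E
  feathered-shank pea-comb: (40 − 42.75)² / 42.75 = 0.1769
  feathered-shank single-comb: (39 − 42.75)² / 42.75 = 0.3289
  clean-shank pea-comb: (42 − 42.75)² / 42.75 = 0.0132
  clean-shank single-comb: (50 − 42.75)² / 42.75 = 1.2295
χ² = 0.1769 + 0.3289 + 0.0132 + 1.2295 = 1.7485 ≈ 1.749
Degrees of freedom = 4 − 1 = 3; critical value at α = 0.05 is 7.815.
Since 1.749 < 7.815, we fail to reject the null hypothesis — the data are consistent with the 1:1:1:1 ratio.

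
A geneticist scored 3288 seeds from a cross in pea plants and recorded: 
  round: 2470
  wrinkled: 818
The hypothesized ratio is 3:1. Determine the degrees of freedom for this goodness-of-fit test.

1

A goodness-of-fit test with 2 phenotype classes has df = 2 − 1 = 1.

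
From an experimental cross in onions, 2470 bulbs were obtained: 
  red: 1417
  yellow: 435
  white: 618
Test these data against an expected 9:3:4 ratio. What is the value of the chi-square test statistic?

Under the 9:3:4 hypothesis (Σ ratio = 16, N = 2470):
  red: 2470 × 9/16 = 1389.375
  yellow: 2470 × 3/16 = 463.125
  white: 2470 × 4/16 = 617.5
χ² = Σ (O − E)² / E
  red: (1417 − 1389.375)² / 1389.375 = 0.5493
  yellow: (435 − 463.125)² / 463.125 = 1.7080
  white: (618 − 617.5)² / 617.5 = 0.0004
χ² = 0.5493 + 1.7080 + 0.0004 = 2.2577 ≈ 2.258

2.258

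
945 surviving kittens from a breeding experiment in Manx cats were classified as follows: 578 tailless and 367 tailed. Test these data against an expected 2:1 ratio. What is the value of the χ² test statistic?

12.876

Expected counts for N = 945 under a 2:1 ratio (total parts = 3):
  tailless: 945 × 2/3 = 630
  tailed: 945 × 1/3 = 315
χ² = Σ (O − E)² / E
  tailless: (578 − 630)² / 630 = 4.2921
  tailed: (367 − 315)² / 315 = 8.5841
χ² = 4.2921 + 8.5841 = 12.8762 ≈ 12.876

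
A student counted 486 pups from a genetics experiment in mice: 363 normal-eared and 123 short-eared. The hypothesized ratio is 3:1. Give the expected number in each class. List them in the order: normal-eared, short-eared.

Expected counts for N = 486 under a 3:1 ratio (total parts = 4):
  normal-eared: 486 × 3/4 = 364.5
  short-eared: 486 × 1/4 = 121.5

364.5, 121.5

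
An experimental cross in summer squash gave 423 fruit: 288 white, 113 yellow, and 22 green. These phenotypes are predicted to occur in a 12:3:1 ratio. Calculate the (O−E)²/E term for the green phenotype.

0.745

The 12:3:1 ratio has 16 parts, so with N = 423 the expected counts are:
  white: 423 × 12/16 = 317.25
  yellow: 423 × 3/16 = 79.3125
  green: 423 × 1/16 = 26.4375
Contribution of green: (22 − 26.4375)² / 26.4375 = 0.7448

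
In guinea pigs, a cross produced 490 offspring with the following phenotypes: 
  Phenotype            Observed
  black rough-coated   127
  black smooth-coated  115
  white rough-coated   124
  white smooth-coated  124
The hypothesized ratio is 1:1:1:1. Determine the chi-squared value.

Expected counts for N = 490 under a 1:1:1:1 ratio (total parts = 4):
  black rough-coated: 490 × 1/4 = 122.5
  black smooth-coated: 490 × 1/4 = 122.5
  white rough-coated: 490 × 1/4 = 122.5
  white smooth-coated: 490 × 1/4 = 122.5
χ² = Σ (O − E)² / E
  black rough-coated: (127 − 122.5)² / 122.5 = 0.1653
  black smooth-coated: (115 − 122.5)² / 122.5 = 0.4592
  white rough-coated: (124 − 122.5)² / 122.5 = 0.0184
  white smooth-coated: (124 − 122.5)² / 122.5 = 0.0184
χ² = 0.1653 + 0.4592 + 0.0184 + 0.0184 = 0.6613 ≈ 0.661

0.661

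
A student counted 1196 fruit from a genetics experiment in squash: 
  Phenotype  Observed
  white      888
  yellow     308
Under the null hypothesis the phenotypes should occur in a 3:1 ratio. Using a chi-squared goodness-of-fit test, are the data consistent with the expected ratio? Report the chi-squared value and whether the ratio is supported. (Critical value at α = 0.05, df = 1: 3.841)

0.361; consistent

Total ratio parts = 4. Expected numbers out of 1196:
  white: 1196 × 3/4 = 897
  yellow: 1196 × 1/4 = 299
χ² = Σ (O − E)² / E
  white: (888 − 897)² / 897 = 0.0903
  yellow: (308 − 299)² / 299 = 0.2709
χ² = 0.0903 + 0.2709 = 0.3612 ≈ 0.361
Degrees of freedom = 2 − 1 = 1; critical value at α = 0.05 is 3.841.
Since 0.361 < 3.841, we fail to reject the null hypothesis — the data are consistent with the 3:1 ratio.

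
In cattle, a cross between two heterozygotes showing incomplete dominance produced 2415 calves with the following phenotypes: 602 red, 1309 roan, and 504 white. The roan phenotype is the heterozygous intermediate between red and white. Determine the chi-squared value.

With incomplete dominance, a heterozygote × heterozygote cross gives a 1:2:1 phenotypic ratio.
Expected counts for N = 2415 under a 1:2:1 ratio (total parts = 4):
  red: 2415 × 1/4 = 603.75
  roan: 2415 × 2/4 = 1207.5
  white: 2415 × 1/4 = 603.75
χ² = Σ (O − E)² / E
  red: (602 − 603.75)² / 603.75 = 0.0051
  roan: (1309 − 1207.5)² / 1207.5 = 8.5319
  white: (504 − 603.75)² / 603.75 = 16.4804
χ² = 0.0051 + 8.5319 + 16.4804 = 25.0174 ≈ 25.017

25.017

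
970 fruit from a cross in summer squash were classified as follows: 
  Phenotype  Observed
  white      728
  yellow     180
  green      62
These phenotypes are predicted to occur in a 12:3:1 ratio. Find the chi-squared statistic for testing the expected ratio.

0.051

Expected counts for N = 970 under a 12:3:1 ratio (total parts = 16):
  white: 970 × 12/16 = 727.5
  yellow: 970 × 3/16 = 181.875
  green: 970 × 1/16 = 60.625
χ² = Σ (O − E)² / E
  white: (728 − 727.5)² / 727.5 = 0.0003
  yellow: (180 − 181.875)² / 181.875 = 0.0193
  green: (62 − 60.625)² / 60.625 = 0.0312
χ² = 0.0003 + 0.0193 + 0.0312 = 0.0508 ≈ 0.051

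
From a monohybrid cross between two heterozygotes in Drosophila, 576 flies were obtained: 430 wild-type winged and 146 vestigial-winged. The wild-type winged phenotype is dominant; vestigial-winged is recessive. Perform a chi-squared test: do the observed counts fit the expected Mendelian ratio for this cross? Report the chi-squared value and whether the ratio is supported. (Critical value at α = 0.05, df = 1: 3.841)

0.037; consistent

For a monohybrid cross between heterozygotes with complete dominance, the expected phenotypic ratio is 3:1.
Under the 3:1 hypothesis (Σ ratio = 4, N = 576):
  wild-type winged: 576 × 3/4 = 432
  vestigial-winged: 576 × 1/4 = 144
χ² = Σ (O − E)² / E
  wild-type winged: (430 − 432)² / 432 = 0.0093
  vestigial-winged: (146 − 144)² / 144 = 0.0278
χ² = 0.0093 + 0.0278 = 0.0371 ≈ 0.037
Degrees of freedom = 2 − 1 = 1; critical value at α = 0.05 is 3.841.
Since 0.037 < 3.841, we fail to reject the null hypothesis — the data are consistent with the 3:1 ratio.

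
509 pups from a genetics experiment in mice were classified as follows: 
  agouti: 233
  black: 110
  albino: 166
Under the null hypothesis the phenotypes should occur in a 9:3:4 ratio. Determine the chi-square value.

23.949

Total ratio parts = 16. Expected numbers out of 509:
  agouti: 509 × 9/16 = 286.3125
  black: 509 × 3/16 = 95.4375
  albino: 509 × 4/16 = 127.25
χ² = Σ (O − E)² / E
  agouti: (233 − 286.3125)² / 286.3125 = 9.9270
  black: (110 − 95.4375)² / 95.4375 = 2.2220
  albino: (166 − 127.25)² / 127.25 = 11.8001
χ² = 9.9270 + 2.2220 + 11.8001 = 23.9491 ≈ 23.949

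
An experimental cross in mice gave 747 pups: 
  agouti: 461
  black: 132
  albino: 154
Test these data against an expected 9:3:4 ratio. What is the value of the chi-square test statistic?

10.172

Total ratio parts = 16. Expected numbers out of 747:
  agouti: 747 × 9/16 = 420.1875
  black: 747 × 3/16 = 140.0625
  albino: 747 × 4/16 = 186.75
χ² = Σ (O − E)² / E
  agouti: (461 − 420.1875)² / 420.1875 = 3.9641
  black: (132 − 140.0625)² / 140.0625 = 0.4641
  albino: (154 − 186.75)² / 186.75 = 5.7433
χ² = 3.9641 + 0.4641 + 5.7433 = 10.1715 ≈ 10.172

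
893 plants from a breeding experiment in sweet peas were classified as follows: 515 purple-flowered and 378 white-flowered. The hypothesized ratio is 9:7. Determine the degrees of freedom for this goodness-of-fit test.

1

A goodness-of-fit test with 2 phenotype classes has df = 2 − 1 = 1.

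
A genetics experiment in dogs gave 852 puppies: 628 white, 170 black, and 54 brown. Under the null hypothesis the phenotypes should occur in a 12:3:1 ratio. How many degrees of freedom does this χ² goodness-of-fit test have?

A goodness-of-fit test with 3 phenotype classes has df = 3 − 1 = 2.

2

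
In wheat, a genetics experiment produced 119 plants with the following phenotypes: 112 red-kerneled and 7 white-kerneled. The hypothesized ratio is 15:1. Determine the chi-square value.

0.027

Under the 15:1 hypothesis (Σ ratio = 16, N = 119):
  red-kerneled: 119 × 15/16 = 111.5625
  white-kerneled: 119 × 1/16 = 7.4375
χ² = Σ (O − E)² / E
  red-kerneled: (112 − 111.5625)² / 111.5625 = 0.0017
  white-kerneled: (7 − 7.4375)² / 7.4375 = 0.0257
χ² = 0.0017 + 0.0257 = 0.0274 ≈ 0.027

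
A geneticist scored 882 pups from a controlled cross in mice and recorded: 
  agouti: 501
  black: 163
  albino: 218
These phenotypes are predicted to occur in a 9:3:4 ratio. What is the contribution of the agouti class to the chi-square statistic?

Expected counts for N = 882 under a 9:3:4 ratio (total parts = 16):
  agouti: 882 × 9/16 = 496.125
  black: 882 × 3/16 = 165.375
  albino: 882 × 4/16 = 220.5
Contribution of agouti: (501 − 496.125)² / 496.125 = 0.0479

0.048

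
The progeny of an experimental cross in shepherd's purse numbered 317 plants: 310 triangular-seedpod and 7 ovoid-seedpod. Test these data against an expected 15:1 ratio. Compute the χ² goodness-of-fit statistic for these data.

Under the 15:1 hypothesis (Σ ratio = 16, N = 317):
  triangular-seedpod: 317 × 15/16 = 297.1875
  ovoid-seedpod: 317 × 1/16 = 19.8125
χ² = Σ (O − E)² / E
  triangular-seedpod: (310 − 297.1875)² / 297.1875 = 0.5524
  ovoid-seedpod: (7 − 19.8125)² / 19.8125 = 8.2857
χ² = 0.5524 + 8.2857 = 8.8381 ≈ 8.838

8.838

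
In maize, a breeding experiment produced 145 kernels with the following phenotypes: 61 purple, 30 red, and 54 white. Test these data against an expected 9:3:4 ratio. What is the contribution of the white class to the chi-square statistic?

8.691

Under the 9:3:4 hypothesis (Σ ratio = 16, N = 145):
  purple: 145 × 9/16 = 81.5625
  red: 145 × 3/16 = 27.1875
  white: 145 × 4/16 = 36.25
Contribution of white: (54 − 36.25)² / 36.25 = 8.6914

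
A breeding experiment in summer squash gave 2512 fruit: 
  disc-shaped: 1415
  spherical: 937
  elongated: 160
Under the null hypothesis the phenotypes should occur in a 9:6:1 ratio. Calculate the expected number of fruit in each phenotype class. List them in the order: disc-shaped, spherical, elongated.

Total ratio parts = 16. Expected numbers out of 2512:
  disc-shaped: 2512 × 9/16 = 1413
  spherical: 2512 × 6/16 = 942
  elongated: 2512 × 1/16 = 157

1413, 942, 157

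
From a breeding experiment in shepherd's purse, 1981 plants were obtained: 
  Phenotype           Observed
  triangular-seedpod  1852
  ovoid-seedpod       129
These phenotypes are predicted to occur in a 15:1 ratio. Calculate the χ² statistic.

0.232

Total ratio parts = 16. Expected numbers out of 1981:
  triangular-seedpod: 1981 × 15/16 = 1857.1875
  ovoid-seedpod: 1981 × 1/16 = 123.8125
χ² = Σ (O − E)² / E
  triangular-seedpod: (1852 − 1857.1875)² / 1857.1875 = 0.0145
  ovoid-seedpod: (129 − 123.8125)² / 123.8125 = 0.2173
χ² = 0.0145 + 0.2173 = 0.2318 ≈ 0.232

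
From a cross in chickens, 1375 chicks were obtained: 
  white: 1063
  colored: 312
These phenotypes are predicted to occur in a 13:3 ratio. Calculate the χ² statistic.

Total ratio parts = 16. Expected numbers out of 1375:
  white: 1375 × 13/16 = 1117.1875
  colored: 1375 × 3/16 = 257.8125
χ² = Σ (O − E)² / E
  white: (1063 − 1117.1875)² / 1117.1875 = 2.6283
  colored: (312 − 257.8125)² / 257.8125 = 11.3892
χ² = 2.6283 + 11.3892 = 14.0175 ≈ 14.018

14.018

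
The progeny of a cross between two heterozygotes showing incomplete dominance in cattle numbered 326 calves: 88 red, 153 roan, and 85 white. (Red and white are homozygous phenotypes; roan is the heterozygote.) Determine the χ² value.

1.282

With incomplete dominance, a heterozygote × heterozygote cross gives a 1:2:1 phenotypic ratio.
Total ratio parts = 4. Expected numbers out of 326:
  red: 326 × 1/4 = 81.5
  roan: 326 × 2/4 = 163
  white: 326 × 1/4 = 81.5
χ² = Σ (O − E)² / E
  red: (88 − 81.5)² / 81.5 = 0.5184
  roan: (153 − 163)² / 163 = 0.6135
  white: (85 − 81.5)² / 81.5 = 0.1503
χ² = 0.5184 + 0.6135 + 0.1503 = 1.2822 ≈ 1.282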